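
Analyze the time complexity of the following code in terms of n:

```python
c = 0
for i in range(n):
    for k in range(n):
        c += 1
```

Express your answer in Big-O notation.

Each loop level contributes: n × n. Multiplying the contributions gives O(n^2).

Answer: O(n^2)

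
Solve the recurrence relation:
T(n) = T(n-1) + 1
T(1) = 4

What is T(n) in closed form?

Unrolling: T(n) = T(1) + 1·(n-1) = 4 + 1(n-1) = n + 3.

Answer: T(n) = n + 3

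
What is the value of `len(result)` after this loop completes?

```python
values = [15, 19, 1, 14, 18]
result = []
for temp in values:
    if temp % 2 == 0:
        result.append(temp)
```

Count even numbers in [15, 19, 1, 14, 18]
`result` takes the values: [] → [14] → [14, 18]
So `len(result)` = 2

Answer: 2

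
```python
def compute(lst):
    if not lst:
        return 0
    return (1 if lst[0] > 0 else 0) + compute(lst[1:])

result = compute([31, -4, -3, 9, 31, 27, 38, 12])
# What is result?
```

Count of positive elements in [31, -4, -3, 9, 31, 27, 38, 12] = 6

Answer: 6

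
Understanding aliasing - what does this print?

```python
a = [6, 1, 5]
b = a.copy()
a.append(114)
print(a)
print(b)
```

Key concept: list.copy() creates independent copy.
Step by step:
`a = [6, 1, 5]` → a = [6, 1, 5]
`b = a.copy()` → b = [6, 1, 5]
`a.append(114)` → a = [6, 1, 5, 114]
`print(a)` → prints [6, 1, 5, 114]
`print(b)` → prints [6, 1, 5]

Answer:
[6, 1, 5, 114]
[6, 1, 5]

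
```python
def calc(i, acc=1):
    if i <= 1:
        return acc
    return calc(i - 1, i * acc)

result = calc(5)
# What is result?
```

Accumulator trace (n, acc): (5, 1) -> (4, 5) -> (3, 20) -> (2, 60) -> (1, 120) -> return 120

Answer: 120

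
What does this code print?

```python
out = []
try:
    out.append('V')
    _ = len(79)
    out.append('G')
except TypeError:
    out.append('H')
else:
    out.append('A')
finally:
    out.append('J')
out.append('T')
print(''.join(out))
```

Execution trace: 'V' (try body) → 'H' (except TypeError) → 'J' (finally) → 'T' (after the try/except). Output: VHJT

Answer: VHJT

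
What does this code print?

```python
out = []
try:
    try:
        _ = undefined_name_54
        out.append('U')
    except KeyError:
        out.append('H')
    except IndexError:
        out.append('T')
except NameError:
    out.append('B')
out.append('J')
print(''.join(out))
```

Execution trace: 'B' (outer except NameError) → 'J' (after the try/except). Output: BJ

Answer: BJ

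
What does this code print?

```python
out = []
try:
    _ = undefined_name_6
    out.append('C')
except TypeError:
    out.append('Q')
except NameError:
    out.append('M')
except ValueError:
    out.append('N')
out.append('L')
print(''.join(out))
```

Execution trace: 'M' (except NameError) → 'L' (after the try/except). Output: ML

Answer: ML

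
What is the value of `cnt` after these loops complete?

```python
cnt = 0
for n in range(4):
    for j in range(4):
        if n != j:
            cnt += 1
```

4² - 4 (exclude diagonal)
`cnt` takes the values: 0 → 1 → 2 → 3 → 4 → 5 → 6 → 7 → 8 → 9 → 10 → 11 → 12

Answer: 12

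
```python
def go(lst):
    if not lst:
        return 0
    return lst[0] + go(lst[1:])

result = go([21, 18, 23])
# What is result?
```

21 + 18 + 23 + 0 = 62

Answer: 62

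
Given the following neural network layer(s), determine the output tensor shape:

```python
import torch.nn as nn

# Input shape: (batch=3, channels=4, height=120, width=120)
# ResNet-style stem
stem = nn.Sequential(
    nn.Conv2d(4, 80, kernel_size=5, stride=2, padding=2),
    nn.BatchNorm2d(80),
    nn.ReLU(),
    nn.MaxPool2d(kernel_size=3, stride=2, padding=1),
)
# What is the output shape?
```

Input: (3, 4, 120, 120) -> after Conv2d 5x5 stride=2: (3, 80, 60, 60) -> Output: (3, 80, 30, 30)

Answer: (3, 80, 30, 30)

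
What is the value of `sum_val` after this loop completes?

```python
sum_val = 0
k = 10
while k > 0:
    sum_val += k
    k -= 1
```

Sum 10 down to 1
`sum_val` takes the values: 0 → 10 → 19 → 27 → 34 → 40 → 45 → 49 → 52 → 54 → 55

Answer: 55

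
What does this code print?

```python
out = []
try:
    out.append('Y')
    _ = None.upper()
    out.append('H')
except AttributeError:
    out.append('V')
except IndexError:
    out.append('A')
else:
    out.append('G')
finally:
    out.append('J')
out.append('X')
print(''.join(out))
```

Execution trace: 'Y' (try body) → 'V' (except AttributeError) → 'J' (finally) → 'X' (after the try/except). Output: YVJX

Answer: YVJX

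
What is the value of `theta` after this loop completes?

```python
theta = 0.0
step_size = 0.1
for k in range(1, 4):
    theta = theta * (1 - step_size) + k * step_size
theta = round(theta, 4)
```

Moving average with lr=0.1
`theta` takes the values: 0.0 → 0.1 → 0.29 → 0.561

Answer: 0.561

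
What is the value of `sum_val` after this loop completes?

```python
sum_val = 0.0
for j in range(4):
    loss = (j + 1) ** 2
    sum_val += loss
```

Sum of squared losses 1² + 2² + ... + 4²
`sum_val` takes the values: 0.0 → 1.0 → 5.0 → 14.0 → 30.0

Answer: 30.0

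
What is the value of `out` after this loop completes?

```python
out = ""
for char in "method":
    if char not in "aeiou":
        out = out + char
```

Remove vowels from 'method'
`out` takes the values: "" → "m" → "mt" → "mth" → "mthd"

Answer: "mthd"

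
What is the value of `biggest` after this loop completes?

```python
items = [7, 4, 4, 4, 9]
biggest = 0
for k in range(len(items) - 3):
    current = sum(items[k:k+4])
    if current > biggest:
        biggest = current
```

Max sum of 4-element window in [7, 4, 4, 4, 9]
`biggest` takes the values: 0 → 19 → 21

Answer: 21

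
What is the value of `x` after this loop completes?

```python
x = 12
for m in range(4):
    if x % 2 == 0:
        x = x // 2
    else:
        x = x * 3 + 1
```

Collatz-style transformation from 12
`x` takes the values: 12 → 6 → 3 → 10 → 5

Answer: 5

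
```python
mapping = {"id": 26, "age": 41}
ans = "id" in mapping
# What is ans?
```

Trace:
`mapping = {"id": 26, "age": 41}` → mapping = {'id': 26, 'age': 41}
`ans = "id" in mapping` → ans = True
So ans = True

Answer: True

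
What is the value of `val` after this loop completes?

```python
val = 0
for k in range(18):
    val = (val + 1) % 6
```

Increment mod 6, 18 times = 0
`val` takes the values: 0 → 1 → 2 → 3 → 4 → 5 → 0 → 1 → 2 → 3 → 4 → 5 → 0 → 1 → 2 → 3 → 4 → 5 → 0

Answer: 0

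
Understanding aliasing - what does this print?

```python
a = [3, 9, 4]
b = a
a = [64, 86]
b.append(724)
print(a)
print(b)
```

Key concept: rebinding vs mutation: a is rebound to a new list, b still points at the original.
Step by step:
`a = [3, 9, 4]` → a = [3, 9, 4]
`b = a` → b = [3, 9, 4] (same object as a)
`a = [64, 86]` → a = [64, 86]
`b.append(724)` → b = [3, 9, 4, 724]
`print(a)` → prints [64, 86]
`print(b)` → prints [3, 9, 4, 724]

Answer:
[64, 86]
[3, 9, 4, 724]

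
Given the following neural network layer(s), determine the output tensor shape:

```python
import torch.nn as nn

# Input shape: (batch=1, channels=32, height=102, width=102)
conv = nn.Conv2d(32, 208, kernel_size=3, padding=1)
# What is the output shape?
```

Input: (1, 32, 102, 102) -> Output: (1, 208, 102, 102)

Answer: (1, 208, 102, 102)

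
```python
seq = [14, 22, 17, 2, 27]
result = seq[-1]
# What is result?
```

Trace:
`seq = [14, 22, 17, 2, 27]` → seq = [14, 22, 17, 2, 27]
`result = seq[-1]` → result = 27
So result = 27

Answer: 27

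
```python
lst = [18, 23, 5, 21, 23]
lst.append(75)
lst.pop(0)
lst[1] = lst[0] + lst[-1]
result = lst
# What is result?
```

Trace:
`lst = [18, 23, 5, 21, 23]` → lst = [18, 23, 5, 21, 23]
`lst.append(75)` → lst = [18, 23, 5, 21, 23, 75]
`lst.pop(0)` → lst = [23, 5, 21, 23, 75]
`lst[1] = lst[0] + lst[-1]` → lst = [23, 98, 21, 23, 75]
`result = lst` → result = [23, 98, 21, 23, 75]
So result = [23, 98, 21, 23, 75]

Answer: [23, 98, 21, 23, 75]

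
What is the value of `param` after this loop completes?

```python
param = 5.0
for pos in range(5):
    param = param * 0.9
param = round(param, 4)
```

Exponential decay: 5.0 * 0.9^5
`param` takes the values: 5.0 → 4.5 → 4.05 → 3.645 → 3.2805 → 2.95245 → 2.9525

Answer: 2.9525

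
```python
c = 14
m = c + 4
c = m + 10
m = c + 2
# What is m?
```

Trace:
`c = 14` → c = 14
`m = c + 4` → m = 18
`c = m + 10` → c = 28
`m = c + 2` → m = 30
So m = 30

Answer: 30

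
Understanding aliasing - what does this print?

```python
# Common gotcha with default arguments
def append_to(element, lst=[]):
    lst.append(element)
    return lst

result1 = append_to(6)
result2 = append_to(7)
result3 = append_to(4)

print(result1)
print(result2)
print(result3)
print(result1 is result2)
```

Key concept: mutable default argument gotcha.
Step by step:
`result1 = append_to(6)` → result1 = [6]
`result2 = append_to(7)` → result1 = [6, 7] (same object as result2); result2 = [6, 7] (same object as result1)
`result3 = append_to(4)` → result1 = [6, 7, 4] (same object as result2, result3); result2 = [6, 7, 4] (same object as result1, result3); result3 = [6, 7, 4] (same object as result1, result2)
`print(result1)` → prints [6, 7, 4]
`print(result2)` → prints [6, 7, 4]
`print(result3)` → prints [6, 7, 4]
`print(result1 is result2)` → prints True

Answer:
[6, 7, 4]
[6, 7, 4]
[6, 7, 4]
True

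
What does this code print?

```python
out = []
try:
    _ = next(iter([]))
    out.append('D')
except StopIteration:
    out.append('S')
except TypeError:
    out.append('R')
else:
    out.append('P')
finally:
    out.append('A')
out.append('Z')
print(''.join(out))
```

Execution trace: 'S' (except StopIteration) → 'A' (finally) → 'Z' (after the try/except). Output: SAZ

Answer: SAZ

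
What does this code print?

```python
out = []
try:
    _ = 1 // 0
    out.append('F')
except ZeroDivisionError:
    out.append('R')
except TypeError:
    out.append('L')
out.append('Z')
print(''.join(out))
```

Execution trace: 'R' (except ZeroDivisionError) → 'Z' (after the try/except). Output: RZ

Answer: RZ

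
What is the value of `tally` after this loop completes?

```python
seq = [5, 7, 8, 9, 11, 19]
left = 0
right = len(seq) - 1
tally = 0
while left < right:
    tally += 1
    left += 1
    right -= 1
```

Iterations until pointers meet (list length 6)
`tally` takes the values: 0 → 1 → 2 → 3

Answer: 3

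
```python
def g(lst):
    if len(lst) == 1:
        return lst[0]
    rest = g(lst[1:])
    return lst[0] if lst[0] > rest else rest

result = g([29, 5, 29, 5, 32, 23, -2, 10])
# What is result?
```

Recursive max over [29, 5, 29, 5, 32, 23, -2, 10] = 32

Answer: 32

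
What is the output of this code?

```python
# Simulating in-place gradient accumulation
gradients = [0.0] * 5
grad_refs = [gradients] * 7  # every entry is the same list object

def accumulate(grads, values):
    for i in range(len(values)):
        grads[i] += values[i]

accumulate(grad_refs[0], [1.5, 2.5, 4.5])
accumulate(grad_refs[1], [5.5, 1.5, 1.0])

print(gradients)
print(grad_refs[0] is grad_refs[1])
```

Key concept: gradient accumulation aliasing.
Step by step:
`gradients = [0.0] * 5` → gradients = [0.0, 0.0, 0.0, 0.0, 0.0]
`grad_refs = [gradients] * 7` → grad_refs = [[0.0, 0.0, 0.0, 0.0, 0.0], [0.0, 0.0, 0.0, 0.0, 0.0], [0.0, 0.0, 0.0, 0.0, 0.0], [0.0, 0.0, 0.0, 0.0, 0.0], [0.0, 0.0, 0.0, 0.0, 0.0], [0.0, 0.0, 0.0, 0.0, 0.0], [0.0, 0.0, 0.0, 0.0, 0.0]]
`accumulate(grad_refs[0], [1.5, 2.5, 4.5])` → gradients = [1.5, 2.5, 4.5, 0.0, 0.0]; grad_refs = [[1.5, 2.5, 4.5, 0.0, 0.0], [1.5, 2.5, 4.5, 0.0, 0.0], [1.5, 2.5, 4.5, 0.0, 0.0], [1.5, 2.5, 4.5, 0.0, 0.0], [1.5, 2.5, 4.5, 0.0, 0.0], [1.5, 2.5, 4.5, 0.0, 0.0], [1.5, 2.5, 4.5, 0.0, 0.0]]
`accumulate(grad_refs[1], [5.5, 1.5, 1.0])` → gradients = [7.0, 4.0, 5.5, 0.0, 0.0]; grad_refs = [[7.0, 4.0, 5.5, 0.0, 0.0], [7.0, 4.0, 5.5, 0.0, 0.0], [7.0, 4.0, 5.5, 0.0, 0.0], [7.0, 4.0, 5.5, 0.0, 0.0], [7.0, 4.0, 5.5, 0.0, 0.0], [7.0, 4.0, 5.5, 0.0, 0.0], [7.0, 4.0, 5.5, 0.0, 0.0]]
`print(gradients)` → prints [7.0, 4.0, 5.5, 0.0, 0.0]
`print(grad_refs[0] is grad_refs[1])` → prints True

Answer:
[7.0, 4.0, 5.5, 0.0, 0.0]
True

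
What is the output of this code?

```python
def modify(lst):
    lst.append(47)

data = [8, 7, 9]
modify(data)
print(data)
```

Key concept: function modifies passed list.
Step by step:
`data = [8, 7, 9]` → data = [8, 7, 9]
`modify(data)` → data = [8, 7, 9, 47]
`print(data)` → prints [8, 7, 9, 47]

Answer: [8, 7, 9, 47]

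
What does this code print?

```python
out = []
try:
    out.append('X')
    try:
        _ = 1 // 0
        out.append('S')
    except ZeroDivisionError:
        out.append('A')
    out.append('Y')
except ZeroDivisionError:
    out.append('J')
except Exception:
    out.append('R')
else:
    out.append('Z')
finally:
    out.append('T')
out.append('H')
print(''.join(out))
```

Execution trace: 'X' (try body) → 'A' (inner except ZeroDivisionError) → 'Y' (try body, no exception) → 'Z' (else) → 'T' (finally) → 'H' (after the try/except). Output: XAYZTH

Answer: XAYZTH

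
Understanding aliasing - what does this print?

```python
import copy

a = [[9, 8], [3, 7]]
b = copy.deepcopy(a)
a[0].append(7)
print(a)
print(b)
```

Key concept: deep copy is fully independent.
Step by step:
`a = [[9, 8], [3, 7]]` → a = [[9, 8], [3, 7]]
`b = copy.deepcopy(a)` → b = [[9, 8], [3, 7]]
`a[0].append(7)` → a = [[9, 8, 7], [3, 7]]
`print(a)` → prints [[9, 8, 7], [3, 7]]
`print(b)` → prints [[9, 8], [3, 7]]

Answer:
[[9, 8, 7], [3, 7]]
[[9, 8], [3, 7]]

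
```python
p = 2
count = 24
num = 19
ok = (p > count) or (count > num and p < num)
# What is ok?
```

Trace:
`p = 2` → p = 2
`count = 24` → count = 24
`num = 19` → num = 19
`ok = (p > count) or (count > num and p < num)` → ok = True
So ok = True

Answer: True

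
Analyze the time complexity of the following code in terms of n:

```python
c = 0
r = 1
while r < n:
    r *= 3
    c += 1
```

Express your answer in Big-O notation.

Each loop level contributes: log n. Multiplying the contributions gives O(log n).

Answer: O(log n)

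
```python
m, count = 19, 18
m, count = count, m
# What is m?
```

Trace:
`m, count = 19, 18` → m = 19; count = 18
`m, count = count, m` → m = 18; count = 19
So m = 18

Answer: 18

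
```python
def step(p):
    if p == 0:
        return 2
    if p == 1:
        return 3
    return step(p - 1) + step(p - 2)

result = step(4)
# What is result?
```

Build up from base cases: step(0)=2, step(1)=3, step(2)=5, step(3)=8, step(4)=13

Answer: 13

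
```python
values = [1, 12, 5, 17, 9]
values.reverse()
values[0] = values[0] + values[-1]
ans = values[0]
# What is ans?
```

Trace:
`values = [1, 12, 5, 17, 9]` → values = [1, 12, 5, 17, 9]
`values.reverse()` → values = [9, 17, 5, 12, 1]
`values[0] = values[0] + values[-1]` → values = [10, 17, 5, 12, 1]
`ans = values[0]` → ans = 10
So ans = 10

Answer: 10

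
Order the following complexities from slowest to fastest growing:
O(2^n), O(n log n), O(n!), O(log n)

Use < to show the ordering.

Ordered by growth rate: O(log n) < O(n log n) < O(2^n) < O(n!)

Answer: O(log n) < O(n log n) < O(2^n) < O(n!)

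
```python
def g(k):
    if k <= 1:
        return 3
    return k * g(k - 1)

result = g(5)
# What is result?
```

g(5) = 5 * 4 * 3 * 2 * 3 = 360

Answer: 360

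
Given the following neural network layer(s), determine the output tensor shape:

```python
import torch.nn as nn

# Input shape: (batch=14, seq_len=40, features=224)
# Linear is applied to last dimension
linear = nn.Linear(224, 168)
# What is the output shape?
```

Input: (14, 40, 224) -> Output: (14, 40, 168)

Answer: (14, 40, 168)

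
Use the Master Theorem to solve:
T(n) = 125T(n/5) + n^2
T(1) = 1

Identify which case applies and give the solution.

a=125, b=5, f(n)=n^2. log_5(125) = 3. Since c=2 < 3, Case 1 applies: T(n) = Θ(n^log_b(a)) = O(n^3).

Answer: O(n^3) - Case 1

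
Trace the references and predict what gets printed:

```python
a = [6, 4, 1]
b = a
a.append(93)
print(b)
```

Key concept: basic list aliasing.
Step by step:
`a = [6, 4, 1]` → a = [6, 4, 1]
`b = a` → b = [6, 4, 1] (same object as a)
`a.append(93)` → a = [6, 4, 1, 93] (same object as b); b = [6, 4, 1, 93] (same object as a)
`print(b)` → prints [6, 4, 1, 93]

Answer: [6, 4, 1, 93]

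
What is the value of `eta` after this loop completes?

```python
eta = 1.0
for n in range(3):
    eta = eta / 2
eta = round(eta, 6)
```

Halving LR 3 times: 1 / 2^3
`eta` takes the values: 1.0 → 0.5 → 0.25 → 0.125

Answer: 0.125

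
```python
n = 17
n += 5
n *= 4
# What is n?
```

Trace:
`n = 17` → n = 17
`n += 5` → n = 22
`n *= 4` → n = 88
So n = 88

Answer: 88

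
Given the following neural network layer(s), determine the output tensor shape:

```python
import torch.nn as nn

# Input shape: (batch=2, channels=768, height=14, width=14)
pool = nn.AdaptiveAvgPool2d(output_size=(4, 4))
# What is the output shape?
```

Input: (2, 768, 14, 14) -> Output: (2, 768, 4, 4)

Answer: (2, 768, 4, 4)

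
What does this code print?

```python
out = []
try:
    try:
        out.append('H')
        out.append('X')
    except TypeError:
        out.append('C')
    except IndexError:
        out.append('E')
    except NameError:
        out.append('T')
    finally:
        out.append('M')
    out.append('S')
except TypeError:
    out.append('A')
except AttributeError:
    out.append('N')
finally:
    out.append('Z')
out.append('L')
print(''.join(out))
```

Execution trace: 'H' (inner try body) → 'X' (inner try body, no exception) → 'M' (inner finally) → 'S' (try body, no exception) → 'Z' (finally) → 'L' (after the try/except). Output: HXMSZL

Answer: HXMSZL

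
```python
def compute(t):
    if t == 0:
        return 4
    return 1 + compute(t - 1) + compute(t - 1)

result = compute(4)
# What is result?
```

compute(t) = 1 + 2·compute(t-1), compute(0)=4. Closed form: (4+1)·2^4 - 1 = 79.

Answer: 79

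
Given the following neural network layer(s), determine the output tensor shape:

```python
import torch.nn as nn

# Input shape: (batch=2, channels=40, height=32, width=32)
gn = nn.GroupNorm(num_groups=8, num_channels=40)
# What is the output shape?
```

Input: (2, 40, 32, 32) -> Output: (2, 40, 32, 32)

Answer: (2, 40, 32, 32)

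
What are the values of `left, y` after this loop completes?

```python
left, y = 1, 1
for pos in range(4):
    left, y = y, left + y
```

Fibonacci: after 4 iterations
`left, y` takes the values: (1, 1) → (1, 2) → (2, 3) → (3, 5) → (5, 8)

Answer: 5, 8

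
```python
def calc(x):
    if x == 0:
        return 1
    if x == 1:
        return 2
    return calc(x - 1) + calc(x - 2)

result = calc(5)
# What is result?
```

Build up from base cases: calc(0)=1, calc(1)=2, calc(2)=3, calc(3)=5, calc(4)=8, calc(5)=13

Answer: 13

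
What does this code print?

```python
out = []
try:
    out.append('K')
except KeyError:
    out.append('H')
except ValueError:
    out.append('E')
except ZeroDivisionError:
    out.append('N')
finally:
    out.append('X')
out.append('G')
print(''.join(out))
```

Execution trace: 'K' (try body, no exception) → 'X' (finally) → 'G' (after the try/except). Output: KXG

Answer: KXG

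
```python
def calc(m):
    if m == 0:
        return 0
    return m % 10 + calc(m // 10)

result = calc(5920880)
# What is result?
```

Sum of digits of 5920880: 0 + 8 + 8 + 0 + 2 + 9 + 5 = 32

Answer: 32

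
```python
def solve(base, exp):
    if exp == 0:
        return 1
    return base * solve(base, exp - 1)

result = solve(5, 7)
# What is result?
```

solve(5, 7) = 5 * 5 * 5 * 5 * 5 * 5 * 5 = 78125

Answer: 78125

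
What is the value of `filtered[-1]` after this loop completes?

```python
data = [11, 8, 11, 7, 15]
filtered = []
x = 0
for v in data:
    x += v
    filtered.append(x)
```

Cumulative sum ends at 52
`filtered` takes the values: [] → [11] → [11, 19] → [11, 19, 30] → [11, 19, 30, 37] → [11, 19, 30, 37, 52]
So `filtered[-1]` = 52

Answer: 52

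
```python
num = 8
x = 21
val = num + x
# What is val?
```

Trace:
`num = 8` → num = 8
`x = 21` → x = 21
`val = num + x` → val = 29
So val = 29

Answer: 29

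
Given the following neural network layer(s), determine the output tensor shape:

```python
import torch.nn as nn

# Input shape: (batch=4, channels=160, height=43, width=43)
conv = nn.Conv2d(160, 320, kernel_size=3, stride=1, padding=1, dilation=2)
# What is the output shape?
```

Input: (4, 160, 43, 43) -> Output: (4, 320, 41, 41)

Answer: (4, 320, 41, 41)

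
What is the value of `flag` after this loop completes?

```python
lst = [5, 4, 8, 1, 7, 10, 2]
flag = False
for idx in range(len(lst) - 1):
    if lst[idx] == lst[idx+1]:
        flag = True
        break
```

Check consecutive duplicates in [5, 4, 8, 1, 7, 10, 2]
`flag` takes the values: False

Answer: False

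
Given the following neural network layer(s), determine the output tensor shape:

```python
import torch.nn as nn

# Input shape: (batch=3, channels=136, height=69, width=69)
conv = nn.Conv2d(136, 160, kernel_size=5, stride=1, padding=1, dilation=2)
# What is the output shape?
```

Input: (3, 136, 69, 69) -> Output: (3, 160, 63, 63)

Answer: (3, 160, 63, 63)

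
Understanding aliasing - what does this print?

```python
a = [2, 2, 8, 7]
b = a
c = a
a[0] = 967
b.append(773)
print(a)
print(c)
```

Key concept: multiple aliases.
Step by step:
`a = [2, 2, 8, 7]` → a = [2, 2, 8, 7]
`b = a` → b = [2, 2, 8, 7] (same object as a)
`c = a` → c = [2, 2, 8, 7] (same object as a, b)
`a[0] = 967` → a = [967, 2, 8, 7] (same object as b, c); b = [967, 2, 8, 7] (same object as a, c); c = [967, 2, 8, 7] (same object as a, b)
`b.append(773)` → a = [967, 2, 8, 7, 773] (same object as b, c); b = [967, 2, 8, 7, 773] (same object as a, c); c = [967, 2, 8, 7, 773] (same object as a, b)
`print(a)` → prints [967, 2, 8, 7, 773]
`print(c)` → prints [967, 2, 8, 7, 773]

Answer:
[967, 2, 8, 7, 773]
[967, 2, 8, 7, 773]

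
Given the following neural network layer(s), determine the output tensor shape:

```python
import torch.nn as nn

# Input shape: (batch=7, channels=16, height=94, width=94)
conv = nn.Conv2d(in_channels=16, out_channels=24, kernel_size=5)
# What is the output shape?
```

Input: (7, 16, 94, 94) -> Output: (7, 24, 90, 90)

Answer: (7, 24, 90, 90)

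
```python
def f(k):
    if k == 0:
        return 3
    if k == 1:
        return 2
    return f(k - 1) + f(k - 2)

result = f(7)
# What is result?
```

Build up from base cases: f(0)=3, f(1)=2, f(2)=5, f(3)=7, f(4)=12, f(5)=19, f(6)=31, ..., f(7)=50

Answer: 50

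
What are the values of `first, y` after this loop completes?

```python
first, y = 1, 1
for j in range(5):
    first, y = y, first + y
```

Fibonacci: after 5 iterations
`first, y` takes the values: (1, 1) → (1, 2) → (2, 3) → (3, 5) → (5, 8) → (8, 13)

Answer: 8, 13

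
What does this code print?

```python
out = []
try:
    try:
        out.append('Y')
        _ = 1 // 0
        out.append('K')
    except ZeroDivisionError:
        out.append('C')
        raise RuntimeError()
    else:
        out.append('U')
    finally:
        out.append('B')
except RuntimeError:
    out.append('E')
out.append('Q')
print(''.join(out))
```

Execution trace: 'Y' (try body) → 'C' (except ZeroDivisionError) → 'B' (finally) → 'E' (outer except RuntimeError) → 'Q' (after the try/except). Output: YCBEQ

Answer: YCBEQ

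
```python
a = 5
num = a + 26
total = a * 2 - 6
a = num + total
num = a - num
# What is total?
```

Trace:
`a = 5` → a = 5
`num = a + 26` → num = 31
`total = a * 2 - 6` → total = 4
`a = num + total` → a = 35
`num = a - num` → num = 4
So total = 4

Answer: 4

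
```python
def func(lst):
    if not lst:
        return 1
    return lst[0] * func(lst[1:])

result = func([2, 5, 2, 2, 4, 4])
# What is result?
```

Product over [2, 5, 2, 2, 4, 4] = 2 * 5 * 2 * 2 * 4 * 4 = 640

Answer: 640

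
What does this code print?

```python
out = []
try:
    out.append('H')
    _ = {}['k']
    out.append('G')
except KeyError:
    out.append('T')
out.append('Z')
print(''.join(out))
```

Execution trace: 'H' (try body) → 'T' (except KeyError) → 'Z' (after the try/except). Output: HTZ

Answer: HTZ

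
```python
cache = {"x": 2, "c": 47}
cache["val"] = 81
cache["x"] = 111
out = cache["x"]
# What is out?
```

Trace:
`cache = {"x": 2, "c": 47}` → cache = {'x': 2, 'c': 47}
`cache["val"] = 81` → cache = {'x': 2, 'c': 47, 'val': 81}
`cache["x"] = 111` → cache = {'x': 111, 'c': 47, 'val': 81}
`out = cache["x"]` → out = 111
So out = 111

Answer: 111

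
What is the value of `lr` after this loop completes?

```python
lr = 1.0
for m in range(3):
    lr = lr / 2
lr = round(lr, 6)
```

Halving LR 3 times: 1 / 2^3
`lr` takes the values: 1.0 → 0.5 → 0.25 → 0.125

Answer: 0.125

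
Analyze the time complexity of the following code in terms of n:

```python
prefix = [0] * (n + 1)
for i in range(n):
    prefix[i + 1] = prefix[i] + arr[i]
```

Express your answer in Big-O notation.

This is Prefix sum computation. Time complexity: O(n).

Answer: O(n)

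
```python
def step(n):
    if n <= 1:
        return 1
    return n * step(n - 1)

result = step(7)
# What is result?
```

step(7) = 7 * 6 * 5 * 4 * 3 * 2 * 1 = 5040

Answer: 5040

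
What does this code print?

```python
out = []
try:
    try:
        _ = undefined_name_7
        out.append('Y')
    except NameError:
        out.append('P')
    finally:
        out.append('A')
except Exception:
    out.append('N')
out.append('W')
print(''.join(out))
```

Execution trace: 'P' (inner except NameError) → 'A' (inner finally) → 'W' (after the try/except). Output: PAW

Answer: PAW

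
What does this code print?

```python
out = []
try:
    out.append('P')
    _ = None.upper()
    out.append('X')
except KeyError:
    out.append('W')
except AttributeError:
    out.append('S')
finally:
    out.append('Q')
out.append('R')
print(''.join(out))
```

Execution trace: 'P' (try body) → 'S' (except AttributeError) → 'Q' (finally) → 'R' (after the try/except). Output: PSQR

Answer: PSQR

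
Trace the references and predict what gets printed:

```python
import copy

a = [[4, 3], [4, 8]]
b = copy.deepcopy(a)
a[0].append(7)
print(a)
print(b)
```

Key concept: deep copy is fully independent.
Step by step:
`a = [[4, 3], [4, 8]]` → a = [[4, 3], [4, 8]]
`b = copy.deepcopy(a)` → b = [[4, 3], [4, 8]]
`a[0].append(7)` → a = [[4, 3, 7], [4, 8]]
`print(a)` → prints [[4, 3, 7], [4, 8]]
`print(b)` → prints [[4, 3], [4, 8]]

Answer:
[[4, 3, 7], [4, 8]]
[[4, 3], [4, 8]]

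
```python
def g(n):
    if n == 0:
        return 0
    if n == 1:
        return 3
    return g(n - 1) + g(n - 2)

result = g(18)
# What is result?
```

Build up from base cases: g(0)=0, g(1)=3, g(2)=3, g(3)=6, g(4)=9, g(5)=15, g(6)=24, ..., g(18)=7752

Answer: 7752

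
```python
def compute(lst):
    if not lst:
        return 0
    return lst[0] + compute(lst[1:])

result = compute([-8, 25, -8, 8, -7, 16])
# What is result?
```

(-8) + 25 + (-8) + 8 + (-7) + 16 + 0 = 26

Answer: 26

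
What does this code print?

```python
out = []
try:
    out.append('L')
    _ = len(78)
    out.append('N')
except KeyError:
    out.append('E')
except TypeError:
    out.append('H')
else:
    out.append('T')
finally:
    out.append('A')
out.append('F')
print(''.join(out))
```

Execution trace: 'L' (try body) → 'H' (except TypeError) → 'A' (finally) → 'F' (after the try/except). Output: LHAF

Answer: LHAF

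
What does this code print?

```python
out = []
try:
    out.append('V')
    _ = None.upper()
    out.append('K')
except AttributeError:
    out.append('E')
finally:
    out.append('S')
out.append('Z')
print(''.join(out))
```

Execution trace: 'V' (try body) → 'E' (except AttributeError) → 'S' (finally) → 'Z' (after the try/except). Output: VESZ

Answer: VESZ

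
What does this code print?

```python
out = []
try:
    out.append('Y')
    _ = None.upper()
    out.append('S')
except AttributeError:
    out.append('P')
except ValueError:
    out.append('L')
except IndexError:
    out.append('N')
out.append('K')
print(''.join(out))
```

Execution trace: 'Y' (try body) → 'P' (except AttributeError) → 'K' (after the try/except). Output: YPK

Answer: YPK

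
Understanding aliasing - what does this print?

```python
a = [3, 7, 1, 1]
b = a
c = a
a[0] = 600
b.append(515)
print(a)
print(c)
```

Key concept: multiple aliases.
Step by step:
`a = [3, 7, 1, 1]` → a = [3, 7, 1, 1]
`b = a` → b = [3, 7, 1, 1] (same object as a)
`c = a` → c = [3, 7, 1, 1] (same object as a, b)
`a[0] = 600` → a = [600, 7, 1, 1] (same object as b, c); b = [600, 7, 1, 1] (same object as a, c); c = [600, 7, 1, 1] (same object as a, b)
`b.append(515)` → a = [600, 7, 1, 1, 515] (same object as b, c); b = [600, 7, 1, 1, 515] (same object as a, c); c = [600, 7, 1, 1, 515] (same object as a, b)
`print(a)` → prints [600, 7, 1, 1, 515]
`print(c)` → prints [600, 7, 1, 1, 515]

Answer:
[600, 7, 1, 1, 515]
[600, 7, 1, 1, 515]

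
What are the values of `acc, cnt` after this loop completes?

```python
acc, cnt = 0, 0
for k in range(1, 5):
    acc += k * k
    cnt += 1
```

Sum of squares and count
`acc, cnt` takes the values: (0, 0) → (1, 0) → (1, 1) → (5, 1) → (5, 2) → (14, 2) → (14, 3) → (30, 3) → (30, 4)

Answer: 30, 4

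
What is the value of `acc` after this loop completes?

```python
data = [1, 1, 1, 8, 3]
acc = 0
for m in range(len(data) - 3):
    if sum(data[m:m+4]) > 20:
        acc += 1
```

Count windows with sum > 20
`acc` takes the values: 0

Answer: 0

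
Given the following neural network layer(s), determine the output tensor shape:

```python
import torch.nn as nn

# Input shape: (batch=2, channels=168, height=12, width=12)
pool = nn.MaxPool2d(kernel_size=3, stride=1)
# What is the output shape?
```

Input: (2, 168, 12, 12) -> Output: (2, 168, 10, 10)

Answer: (2, 168, 10, 10)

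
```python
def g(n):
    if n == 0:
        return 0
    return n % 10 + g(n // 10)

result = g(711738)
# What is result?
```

Sum of digits of 711738: 8 + 3 + 7 + 1 + 1 + 7 = 27

Answer: 27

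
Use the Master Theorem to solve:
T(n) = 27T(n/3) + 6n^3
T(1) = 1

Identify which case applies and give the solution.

a=27, b=3, f(n)=6n^3. log_3(27) = 3. Since c=3 = 3, Case 2 applies: T(n) = Θ(n^log_b(a) · log n) = O(n^3 log n).

Answer: O(n^3 log n) - Case 2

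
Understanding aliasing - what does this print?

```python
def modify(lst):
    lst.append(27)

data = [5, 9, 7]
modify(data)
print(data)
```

Key concept: function modifies passed list.
Step by step:
`data = [5, 9, 7]` → data = [5, 9, 7]
`modify(data)` → data = [5, 9, 7, 27]
`print(data)` → prints [5, 9, 7, 27]

Answer: [5, 9, 7, 27]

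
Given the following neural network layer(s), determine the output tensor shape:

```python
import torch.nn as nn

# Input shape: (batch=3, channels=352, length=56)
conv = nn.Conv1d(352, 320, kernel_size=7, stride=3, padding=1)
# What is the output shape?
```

Input: (3, 352, 56) -> Output: (3, 320, 18)

Answer: (3, 320, 18)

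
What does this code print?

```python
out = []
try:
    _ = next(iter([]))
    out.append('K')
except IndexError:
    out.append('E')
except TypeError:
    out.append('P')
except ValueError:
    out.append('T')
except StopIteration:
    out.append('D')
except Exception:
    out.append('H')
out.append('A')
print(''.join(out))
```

Execution trace: 'D' (except StopIteration) → 'A' (after the try/except). Output: DA

Answer: DA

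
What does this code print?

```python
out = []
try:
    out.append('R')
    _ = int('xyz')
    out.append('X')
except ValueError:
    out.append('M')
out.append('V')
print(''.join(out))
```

Execution trace: 'R' (try body) → 'M' (except ValueError) → 'V' (after the try/except). Output: RMV

Answer: RMV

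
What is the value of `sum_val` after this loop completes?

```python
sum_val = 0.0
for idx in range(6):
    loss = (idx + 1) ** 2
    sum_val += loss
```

Sum of squared losses 1² + 2² + ... + 6²
`sum_val` takes the values: 0.0 → 1.0 → 5.0 → 14.0 → 30.0 → 55.0 → 91.0

Answer: 91.0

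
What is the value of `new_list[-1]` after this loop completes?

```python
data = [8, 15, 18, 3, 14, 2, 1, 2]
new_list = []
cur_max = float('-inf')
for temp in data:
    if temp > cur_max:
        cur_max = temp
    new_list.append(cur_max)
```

Running max ends at 18
`new_list` takes the values: [] → [8] → [8, 15] → [8, 15, 18] → [8, 15, 18, 18] → [8, 15, 18, 18, 18] → [8, 15, 18, 18, 18, 18] → [8, 15, 18, 18, 18, 18, 18] → [8, 15, 18, 18, 18, 18, 18, 18]
So `new_list[-1]` = 18

Answer: 18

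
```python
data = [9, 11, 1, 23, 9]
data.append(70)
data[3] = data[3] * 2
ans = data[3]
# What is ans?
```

Trace:
`data = [9, 11, 1, 23, 9]` → data = [9, 11, 1, 23, 9]
`data.append(70)` → data = [9, 11, 1, 23, 9, 70]
`data[3] = data[3] * 2` → data = [9, 11, 1, 46, 9, 70]
`ans = data[3]` → ans = 46
So ans = 46

Answer: 46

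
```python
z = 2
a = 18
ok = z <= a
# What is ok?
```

Trace:
`z = 2` → z = 2
`a = 18` → a = 18
`ok = z <= a` → ok = True
So ok = True

Answer: True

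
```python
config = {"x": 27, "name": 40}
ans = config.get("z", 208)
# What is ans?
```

Trace:
`config = {"x": 27, "name": 40}` → config = {'x': 27, 'name': 40}
`ans = config.get("z", 208)` → ans = 208
So ans = 208

Answer: 208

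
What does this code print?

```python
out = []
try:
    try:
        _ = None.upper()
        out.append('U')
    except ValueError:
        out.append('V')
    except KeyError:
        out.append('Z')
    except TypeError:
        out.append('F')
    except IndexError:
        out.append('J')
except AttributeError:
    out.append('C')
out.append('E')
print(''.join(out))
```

Execution trace: 'C' (outer except AttributeError) → 'E' (after the try/except). Output: CE

Answer: CE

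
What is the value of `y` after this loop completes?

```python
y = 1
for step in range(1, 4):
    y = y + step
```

Start at 1, add 1 through 3
`y` takes the values: 1 → 2 → 4 → 7

Answer: 7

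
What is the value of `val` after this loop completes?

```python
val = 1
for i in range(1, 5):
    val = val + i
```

Start at 1, add 1 through 4
`val` takes the values: 1 → 2 → 4 → 7 → 11

Answer: 11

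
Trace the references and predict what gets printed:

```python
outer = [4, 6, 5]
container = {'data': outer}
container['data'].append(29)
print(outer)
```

Key concept: dict holds reference to list.
Step by step:
`outer = [4, 6, 5]` → outer = [4, 6, 5]
`container = {'data': outer}` → container = {'data': [4, 6, 5]}
`container['data'].append(29)` → outer = [4, 6, 5, 29]; container = {'data': [4, 6, 5, 29]}
`print(outer)` → prints [4, 6, 5, 29]

Answer: [4, 6, 5, 29]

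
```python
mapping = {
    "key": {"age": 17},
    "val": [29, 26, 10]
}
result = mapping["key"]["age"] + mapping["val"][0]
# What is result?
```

Trace:
`mapping = { ...` → mapping = {'key': {'age': 17}, 'val': [29, 26, 10]}
`result = mapping["key"]["age"] + mapping["val"][0]` → result = 46
So result = 46

Answer: 46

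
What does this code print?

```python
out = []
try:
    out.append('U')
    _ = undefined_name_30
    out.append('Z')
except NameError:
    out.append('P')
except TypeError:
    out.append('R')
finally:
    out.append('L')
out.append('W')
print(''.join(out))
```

Execution trace: 'U' (try body) → 'P' (except NameError) → 'L' (finally) → 'W' (after the try/except). Output: UPLW

Answer: UPLW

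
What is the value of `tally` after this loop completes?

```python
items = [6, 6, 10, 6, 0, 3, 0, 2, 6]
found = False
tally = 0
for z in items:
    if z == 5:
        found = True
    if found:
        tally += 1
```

Count elements after first 5 in [6, 6, 10, 6, 0, 3, 0, 2, 6]
`tally` takes the values: 0

Answer: 0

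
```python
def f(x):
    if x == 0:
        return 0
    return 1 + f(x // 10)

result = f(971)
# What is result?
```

Count of digits of 971: 3

Answer: 3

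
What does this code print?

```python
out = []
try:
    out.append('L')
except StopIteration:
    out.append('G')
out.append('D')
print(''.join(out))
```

Execution trace: 'L' (try body, no exception) → 'D' (after the try/except). Output: LD

Answer: LD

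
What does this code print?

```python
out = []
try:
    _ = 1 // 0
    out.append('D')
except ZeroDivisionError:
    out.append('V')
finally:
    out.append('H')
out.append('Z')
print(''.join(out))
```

Execution trace: 'V' (except ZeroDivisionError) → 'H' (finally) → 'Z' (after the try/except). Output: VHZ

Answer: VHZ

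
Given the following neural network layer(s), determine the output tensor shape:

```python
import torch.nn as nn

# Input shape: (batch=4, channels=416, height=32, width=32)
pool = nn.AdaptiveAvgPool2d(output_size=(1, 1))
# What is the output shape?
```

Input: (4, 416, 32, 32) -> Output: (4, 416, 1, 1)

Answer: (4, 416, 1, 1)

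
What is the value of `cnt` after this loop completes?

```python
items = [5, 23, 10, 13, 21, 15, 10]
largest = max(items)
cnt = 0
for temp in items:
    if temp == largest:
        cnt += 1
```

Count of max value 23 in [5, 23, 10, 13, 21, 15, 10]
`cnt` takes the values: 0 → 1

Answer: 1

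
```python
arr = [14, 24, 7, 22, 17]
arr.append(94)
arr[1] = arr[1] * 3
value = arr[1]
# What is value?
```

Trace:
`arr = [14, 24, 7, 22, 17]` → arr = [14, 24, 7, 22, 17]
`arr.append(94)` → arr = [14, 24, 7, 22, 17, 94]
`arr[1] = arr[1] * 3` → arr = [14, 72, 7, 22, 17, 94]
`value = arr[1]` → value = 72
So value = 72

Answer: 72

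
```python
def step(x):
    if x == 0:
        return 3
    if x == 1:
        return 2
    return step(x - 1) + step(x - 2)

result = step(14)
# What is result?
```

Build up from base cases: step(0)=3, step(1)=2, step(2)=5, step(3)=7, step(4)=12, step(5)=19, step(6)=31, ..., step(14)=1453

Answer: 1453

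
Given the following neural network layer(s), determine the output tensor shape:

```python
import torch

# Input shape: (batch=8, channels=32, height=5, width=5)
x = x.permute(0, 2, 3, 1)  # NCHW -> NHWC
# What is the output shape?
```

Input: (8, 32, 5, 5) -> Output: (8, 5, 5, 32)

Answer: (8, 5, 5, 32)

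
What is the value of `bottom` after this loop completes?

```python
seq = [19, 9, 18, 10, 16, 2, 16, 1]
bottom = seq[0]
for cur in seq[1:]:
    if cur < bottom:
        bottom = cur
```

Minimum of [19, 9, 18, 10, 16, 2, 16, 1]
`bottom` takes the values: 19 → 9 → 2 → 1

Answer: 1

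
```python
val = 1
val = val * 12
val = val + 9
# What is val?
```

Trace:
`val = 1` → val = 1
`val = val * 12` → val = 12
`val = val + 9` → val = 21
So val = 21

Answer: 21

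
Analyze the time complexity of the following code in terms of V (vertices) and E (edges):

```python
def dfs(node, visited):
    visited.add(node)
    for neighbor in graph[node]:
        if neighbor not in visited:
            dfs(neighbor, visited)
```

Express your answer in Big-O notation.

This is Depth-first search (recursive). Time complexity: O(V + E).

Answer: O(V + E)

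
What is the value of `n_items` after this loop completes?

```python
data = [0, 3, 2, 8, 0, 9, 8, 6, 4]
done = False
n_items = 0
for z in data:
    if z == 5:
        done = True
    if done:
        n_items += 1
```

Count elements after first 5 in [0, 3, 2, 8, 0, 9, 8, 6, 4]
`n_items` takes the values: 0

Answer: 0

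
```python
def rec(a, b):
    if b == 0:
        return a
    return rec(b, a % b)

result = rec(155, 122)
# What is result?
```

rec(155, 122) -> rec(122, 33) -> rec(33, 23) -> rec(23, 10) -> rec(10, 3) -> rec(3, 1) -> rec(1, 0) -> 1

Answer: 1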